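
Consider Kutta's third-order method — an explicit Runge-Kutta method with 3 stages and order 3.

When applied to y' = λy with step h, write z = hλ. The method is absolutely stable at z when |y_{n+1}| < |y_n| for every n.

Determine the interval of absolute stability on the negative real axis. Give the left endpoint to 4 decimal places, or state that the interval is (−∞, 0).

z∈(-2.5127,0).

With y'=λy (z=hλ):
  order 3, 3-stage ⇒ R(z)=1+z+z^2/2+z^3/6
  (e.g. R(-1.2)=0.23200, |R|=0.23200)

Find x<0 with |R(x)|<1.
x=-1.2: |R|=0.2320
|R(-2.66)|=1.2590 |R(-2.23)|=0.5918 |R(-0.89)|=0.3886
Bisect:
  x_lo=-3.3796 |R|=3.1022  x_hi=-0.1942 |R|=0.8234
  mid=-1.78691 |R|=0.14134 →hi
  mid=-2.58325 |R|=1.11974 →lo
  mid=-2.18508 |R|=0.53660 →hi
  mid=-2.38416 |R|=0.80074 →hi
  mid=-2.48371 |R|=0.95289 →hi
  mid=-2.53348 |R|=1.03441 →lo
  mid=-2.50859 |R|=0.99318 →hi
  mid=-2.52103 |R|=1.01368 →lo
  mid=-2.51481 |R|=1.00340 →lo
  ...
  [-2.51287,-2.51267] ⇒ x*=-2.5127
Interval (-2.5127, 0).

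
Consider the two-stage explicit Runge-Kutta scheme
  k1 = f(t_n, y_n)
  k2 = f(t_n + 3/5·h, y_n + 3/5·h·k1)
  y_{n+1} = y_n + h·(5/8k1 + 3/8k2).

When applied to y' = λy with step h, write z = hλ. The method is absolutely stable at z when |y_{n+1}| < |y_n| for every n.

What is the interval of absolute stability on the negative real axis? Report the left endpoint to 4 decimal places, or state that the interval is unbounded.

(-4.4444, 0).

With y'=λy (z=hλ):
  k1=λy_n ⇒ h·k1=z·y_n;  k2=λ(1+3/5z)y_n ⇒ h·k2=z(1+3/5z)y_n
  y_{n+1}/y_n = 1 + 5/8z + 3/8z(1+3/5z) = 1 + z + 9/40z²
  ⇒ R(z) = 1 + z + 9/40z².

Need |R(x)|<1, x<0.
x=-0.69: |R|=0.4171
R=1: x+9/40x²=0 ⇒ x=−40/9=-4.4444; min R=1−1/(4·9/40)=-0.1111>−1
Confirm numerically:
  x=-4.392: |R|=0.94817 <1
  x=-4.022: |R|=0.61771 <1
  x=-3.117: |R|=0.06903 <1
  x=-1.816: |R|=0.07398 <1
  x=-5.004: |R|=1.63000 >1
  x=-4.788: |R|=1.37011 >1
  x=-4.652: |R|=1.21725 >1
Stable set (-4.4444, 0).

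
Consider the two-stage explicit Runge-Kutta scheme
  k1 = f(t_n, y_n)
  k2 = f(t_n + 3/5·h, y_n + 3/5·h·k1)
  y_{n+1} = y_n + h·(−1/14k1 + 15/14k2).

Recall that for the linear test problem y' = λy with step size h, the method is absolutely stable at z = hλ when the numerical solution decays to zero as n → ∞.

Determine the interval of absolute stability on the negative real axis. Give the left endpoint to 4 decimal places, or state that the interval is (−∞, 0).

z∈(-1.5556,0).

Set f=λy, z=hλ:
  k1=λy_n ⇒ h·k1=z·y_n;  k2=λ(1+3/5z)y_n ⇒ h·k2=z(1+3/5z)y_n
  y_{n+1}/y_n = 1 − 1/14z + 15/14z(1+3/5z) = 1 + z + 9/14z²
  Hence R(z) = 1 + z + 9/14z².

Find x<0 with |R(x)|<1.
x=-1.24: |R|=0.7485
R=1: x+9/14x²=0 ⇒ x=−14/9=-1.5556; min R=1−1/(4·9/14)=0.6111>−1
Confirm numerically:
  x=-1.417: |R|=0.87379 <1
  x=-0.976: |R|=0.63637 <1
  x=-0.769: |R|=0.61116 <1
  x=-1.923: |R|=1.45424 >1
  x=-1.921: |R|=1.45130 >1
  x=-1.661: |R|=1.11259 >1
Interval (-1.5556, 0).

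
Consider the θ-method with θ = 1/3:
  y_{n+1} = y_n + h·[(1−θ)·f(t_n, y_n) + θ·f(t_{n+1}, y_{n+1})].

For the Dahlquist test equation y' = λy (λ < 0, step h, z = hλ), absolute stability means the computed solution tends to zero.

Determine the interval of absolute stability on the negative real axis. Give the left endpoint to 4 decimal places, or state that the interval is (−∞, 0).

z∈(-6.0000,0).

With y'=λy (z=hλ):
  y_{n+1} = y_n + z·[2/3·y_n + 1/3·y_{n+1}] ⇒ (1 − 1/3z)y_{n+1} = (1 + 2/3z)y_n
  R(z) = (1 + 2/3z)/(1 − 1/3z).

Find x<0 with |R(x)|<1.
x=-1.05: |R|=0.2222
R=−1: 1+2/3x = −1+1/3x ⇒ -1/3x=2 ⇒ x=2/(-1/3)=-6.0000
Confirm numerically:
  x=-4.892: |R|=0.85960 <1
  x=-4.283: |R|=0.76425 <1
  x=-2.893: |R|=0.47276 <1
  x=-2.622: |R|=0.39915 <1
  x=-6.458: |R|=1.04842 >1
  x=-6.448: |R|=1.04742 >1
Interval (-6.0000, 0).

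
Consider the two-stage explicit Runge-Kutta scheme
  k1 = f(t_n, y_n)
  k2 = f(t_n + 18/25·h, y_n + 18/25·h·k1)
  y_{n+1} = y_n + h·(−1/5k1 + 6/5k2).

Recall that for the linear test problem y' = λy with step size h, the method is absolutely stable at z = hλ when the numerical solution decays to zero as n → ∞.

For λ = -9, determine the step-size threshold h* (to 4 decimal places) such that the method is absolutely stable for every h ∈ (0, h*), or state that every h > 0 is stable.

With y'=λy (z=hλ):
  k1=λy_n ⇒ h·k1=z·y_n;  k2=λ(1+18/25z)y_n ⇒ h·k2=z(1+18/25z)y_n
  y_{n+1}/y_n = 1 − 1/5z + 6/5z(1+18/25z) = 1 + z + 108/125z²
  so R(z) = 1 + z + 108/125z².

Boundary: |R(x)|=1, x<0.
x=-0.49: |R|=0.7174
R=1: x+108/125x²=0 ⇒ x=−125/108=-1.1574; min R=1−1/(4·108/125)=0.7106>−1
Confirm numerically:
  x=-1.002: |R|=0.86546 <1
  x=-0.689: |R|=0.72116 <1
  x=-0.481: |R|=0.71890 <1
  x=-1.709: |R|=1.81447 >1
  x=-1.562: |R|=1.54603 >1
Stable set (-1.1574, 0).

(-1.1574,0); λ=-9 ⇒ h* = (125/108)/9 = 0.1286.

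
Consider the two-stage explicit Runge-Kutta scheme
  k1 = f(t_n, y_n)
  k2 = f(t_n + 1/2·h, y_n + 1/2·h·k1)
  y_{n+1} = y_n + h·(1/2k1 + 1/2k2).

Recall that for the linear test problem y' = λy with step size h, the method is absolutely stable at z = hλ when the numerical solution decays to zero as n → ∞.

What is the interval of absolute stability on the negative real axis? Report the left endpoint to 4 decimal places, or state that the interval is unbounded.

With y'=λy (z=hλ):
  k1=λy_n ⇒ h·k1=z·y_n;  k2=λ(1+1/2z)y_n ⇒ h·k2=z(1+1/2z)y_n
  y_{n+1}/y_n = 1 + 1/2z + 1/2z(1+1/2z) = 1 + z + 1/4z²
  R(z) = 1 + z + 1/4z².

Solve |R(x)|<1 on ℝ⁻.
x=-1.04: |R|=0.2304
R=1: x+1/4x²=0 ⇒ x=−4=-4.0000; min R=1−1/(4·1/4)=0.0000>−1
Confirm numerically:
  x=-3.441: |R|=0.51912 <1
  x=-3.385: |R|=0.47956 <1
  x=-3.195: |R|=0.35701 <1
  x=-1.600: |R|=0.04000 <1
  x=-4.198: |R|=1.20780 >1
  x=-4.139: |R|=1.14383 >1
  x=-4.060: |R|=1.06090 >1
Interval (-4.0000, 0).

z∈(-4.0000,0).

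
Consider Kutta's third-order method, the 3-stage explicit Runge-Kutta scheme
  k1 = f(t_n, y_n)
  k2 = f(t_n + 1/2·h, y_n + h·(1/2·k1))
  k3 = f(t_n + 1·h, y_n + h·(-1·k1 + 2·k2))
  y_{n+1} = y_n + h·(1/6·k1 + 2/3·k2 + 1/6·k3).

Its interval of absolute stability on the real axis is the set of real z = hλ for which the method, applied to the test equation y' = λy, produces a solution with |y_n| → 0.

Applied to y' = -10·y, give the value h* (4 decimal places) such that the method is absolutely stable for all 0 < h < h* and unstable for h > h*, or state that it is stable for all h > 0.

(-2.5127,0); λ=-10 ⇒ h* = 0.2513.

With y'=λy (z=hλ):
  order 3, 3-stage ⇒ R(z)=1+z+z^2/2+z^3/6
  (e.g. R(-1.31)=0.17337, |R|=0.17337)

Need |R(x)|<1, x<0.
x=-1.31: |R|=0.1734
|R(-2.15)|=0.4951 |R(-0.95)|=0.3584 |R(-0.74)|=0.4663
Bisect:
  x_lo=-3.2581 |R|=2.7149  x_hi=-0.1245 |R|=0.8829
  mid=-1.69134 |R|=0.06741 →hi
  mid=-2.47474 |R|=0.93859 →hi
  mid=-2.86644 |R|=1.68354 →lo
  mid=-2.67059 |R|=1.27903 →lo
  mid=-2.57266 |R|=1.10127 →lo
  mid=-2.52370 |R|=1.01810 →lo
  mid=-2.49922 |R|=0.97790 →hi
  ...
  [-2.51280,-2.51261] ⇒ x*=-2.5127
Interval (-2.5127, 0).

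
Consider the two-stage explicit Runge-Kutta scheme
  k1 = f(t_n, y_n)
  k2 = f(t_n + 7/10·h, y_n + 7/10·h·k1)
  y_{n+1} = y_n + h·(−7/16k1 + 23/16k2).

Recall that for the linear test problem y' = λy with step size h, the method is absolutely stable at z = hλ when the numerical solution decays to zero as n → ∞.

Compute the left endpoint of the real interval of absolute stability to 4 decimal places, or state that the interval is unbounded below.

On y'=λy, z=hλ:
  k1=λy_n ⇒ h·k1=z·y_n;  k2=λ(1+7/10z)y_n ⇒ h·k2=z(1+7/10z)y_n
  y_{n+1}/y_n = 1 − 7/16z + 23/16z(1+7/10z) = 1 + z + 161/160z²
  R(z) = 1 + z + 161/160z².

Solve |R(x)|<1 on ℝ⁻.
x=-0.5: |R|=0.7516
R=1: x+161/160x²=0 ⇒ x=−160/161=-0.9938; min R=1−1/(4·161/160)=0.7516>−1
Confirm numerically:
  x=-0.874: |R|=0.89465 <1
  x=-0.838: |R|=0.86863 <1
  x=-0.415: |R|=0.75830 <1
  x=-1.558: |R|=1.88454 >1
  x=-1.180: |R|=1.22110 >1
Stable set (-0.9938, 0).

z* = -0.9938.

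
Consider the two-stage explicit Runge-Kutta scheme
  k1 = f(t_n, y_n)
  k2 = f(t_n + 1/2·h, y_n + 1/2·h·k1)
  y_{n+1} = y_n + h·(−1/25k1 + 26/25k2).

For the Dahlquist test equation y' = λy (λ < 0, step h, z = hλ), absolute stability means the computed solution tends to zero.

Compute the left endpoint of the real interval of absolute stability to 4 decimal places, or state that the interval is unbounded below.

With y'=λy (z=hλ):
  k1=λy_n ⇒ h·k1=z·y_n;  k2=λ(1+1/2z)y_n ⇒ h·k2=z(1+1/2z)y_n
  y_{n+1}/y_n = 1 − 1/25z + 26/25z(1+1/2z) = 1 + z + 13/25z²
  R(z) = 1 + z + 13/25z².

Boundary: |R(x)|=1, x<0.
x=-1.24: |R|=0.5596
R=1: x+13/25x²=0 ⇒ x=−25/13=-1.9231; min R=1−1/(4·13/25)=0.5192>−1
Confirm numerically:
  x=-1.600: |R|=0.73120 <1
  x=-1.225: |R|=0.55533 <1
  x=-1.111: |R|=0.53085 <1
  x=-0.925: |R|=0.51993 <1
  x=-2.456: |R|=1.68061 >1
  x=-2.271: |R|=1.41087 >1
  x=-2.268: |R|=1.40679 >1
Stable set (-1.9231, 0).

left endpoint -1.9231.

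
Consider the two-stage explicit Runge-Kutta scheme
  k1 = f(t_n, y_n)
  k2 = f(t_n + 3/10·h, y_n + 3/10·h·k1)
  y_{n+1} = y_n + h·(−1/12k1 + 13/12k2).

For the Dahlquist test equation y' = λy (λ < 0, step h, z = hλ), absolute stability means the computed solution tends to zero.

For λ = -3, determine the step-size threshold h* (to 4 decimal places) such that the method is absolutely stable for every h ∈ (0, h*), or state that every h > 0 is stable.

(-3.0769,0); λ=-3 ⇒ h* = (40/13)/3 = 1.0256.

Test eqn y'=λy, z=hλ:
  k1=λy_n ⇒ h·k1=z·y_n;  k2=λ(1+3/10z)y_n ⇒ h·k2=z(1+3/10z)y_n
  y_{n+1}/y_n = 1 − 1/12z + 13/12z(1+3/10z) = 1 + z + 13/40z²
  ⇒ R(z) = 1 + z + 13/40z².

Boundary: |R(x)|=1, x<0.
x=-1.79: |R|=0.2513
R=1: x+13/40x²=0 ⇒ x=−40/13=-3.0769; min R=1−1/(4·13/40)=0.2308>−1
Confirm numerically:
  x=-2.920: |R|=0.85108 <1
  x=-2.892: |R|=0.82619 <1
  x=-2.609: |R|=0.60324 <1
  x=-2.136: |R|=0.34681 <1
  x=-3.558: |R|=1.55629 >1
  x=-3.479: |R|=1.45462 >1
  x=-3.382: |R|=1.33533 >1
So |R|<1 on (-3.0769, 0).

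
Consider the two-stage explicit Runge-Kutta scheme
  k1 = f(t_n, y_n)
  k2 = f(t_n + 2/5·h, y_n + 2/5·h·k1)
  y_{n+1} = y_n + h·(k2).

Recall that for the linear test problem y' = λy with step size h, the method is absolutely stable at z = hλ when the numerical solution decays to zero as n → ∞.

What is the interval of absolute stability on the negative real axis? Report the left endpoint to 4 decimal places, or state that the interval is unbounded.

Set f=λy, z=hλ:
  k1=λy_n ⇒ h·k1=z·y_n;  k2=λ(1+2/5z)y_n ⇒ h·k2=z(1+2/5z)y_n
  y_{n+1}/y_n = 1 + z(1+2/5z) = 1 + z + 2/5z²
  R(z) = 1 + z + 2/5z².

Boundary: |R(x)|=1, x<0.
x=-0.42: |R|=0.6506
R=1: x+2/5x²=0 ⇒ x=−5/2=-2.5000; min R=1−1/(4·2/5)=0.3750>−1
Confirm numerically:
  x=-2.209: |R|=0.74287 <1
  x=-1.398: |R|=0.38376 <1
  x=-1.030: |R|=0.39436 <1
  x=-2.819: |R|=1.35970 >1
  x=-2.740: |R|=1.26304 >1
Stable set (-2.5000, 0).

(-2.5000, 0).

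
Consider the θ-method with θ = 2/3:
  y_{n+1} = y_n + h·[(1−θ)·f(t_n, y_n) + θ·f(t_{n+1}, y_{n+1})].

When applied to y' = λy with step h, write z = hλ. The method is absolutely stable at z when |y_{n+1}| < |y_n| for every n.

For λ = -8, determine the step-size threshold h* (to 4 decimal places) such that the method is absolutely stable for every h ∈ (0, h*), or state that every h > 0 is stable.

(−∞, 0) — no finite endpoint. Any h>0 works for λ=-8.

On y'=λy, z=hλ:
  y_{n+1} = y_n + z·[1/3·y_n + 2/3·y_{n+1}] ⇒ (1 − 2/3z)y_{n+1} = (1 + 1/3z)y_n
  ⇒ R(z) = (1 + 1/3z)/(1 − 2/3z).

Need |R(x)|<1, x<0.
x=-0.57: |R|=0.5870
x=-2: |R|=0.1429
x=-10: |R|=0.3043
x=-100: |R|=0.4778
θ=2/3≥1/2 ⇒ |1+1/3x|<|1−2/3x| ∀x<0 ⇒ stable on all of ℝ⁻.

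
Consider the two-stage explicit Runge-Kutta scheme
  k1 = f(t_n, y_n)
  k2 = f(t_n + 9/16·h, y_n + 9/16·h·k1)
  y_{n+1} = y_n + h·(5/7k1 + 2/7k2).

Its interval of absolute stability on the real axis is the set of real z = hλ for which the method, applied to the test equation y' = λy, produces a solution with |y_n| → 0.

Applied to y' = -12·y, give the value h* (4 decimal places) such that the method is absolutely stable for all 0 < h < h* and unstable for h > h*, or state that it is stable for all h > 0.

(-6.2222,0); λ=-12 ⇒ h* = (56/9)/12 = 0.5185.

Test eqn y'=λy, z=hλ:
  k1=λy_n ⇒ h·k1=z·y_n;  k2=λ(1+9/16z)y_n ⇒ h·k2=z(1+9/16z)y_n
  y_{n+1}/y_n = 1 + 5/7z + 2/7z(1+9/16z) = 1 + z + 9/56z²
  Hence R(z) = 1 + z + 9/56z².

Boundary: |R(x)|=1, x<0.
x=-0.57: |R|=0.4822
R=1: x+9/56x²=0 ⇒ x=−56/9=-6.2222; min R=1−1/(4·9/56)=-0.5556>−1
Confirm numerically:
  x=-6.153: |R|=0.93155 <1
  x=-4.874: |R|=0.05609 <1
  x=-4.404: |R|=0.28691 <1
  x=-4.216: |R|=0.35936 <1
  x=-6.347: |R|=1.12728 >1
  x=-6.331: |R|=1.11068 >1
So |R|<1 on (-6.2222, 0).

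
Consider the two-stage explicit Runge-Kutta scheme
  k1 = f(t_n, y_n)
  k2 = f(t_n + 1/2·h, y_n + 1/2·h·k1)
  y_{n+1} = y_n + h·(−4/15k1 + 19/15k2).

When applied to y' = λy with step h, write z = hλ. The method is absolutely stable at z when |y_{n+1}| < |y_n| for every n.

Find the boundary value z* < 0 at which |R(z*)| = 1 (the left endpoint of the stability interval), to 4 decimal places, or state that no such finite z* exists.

left endpoint -1.5789.

Set f=λy, z=hλ:
  k1=λy_n ⇒ h·k1=z·y_n;  k2=λ(1+1/2z)y_n ⇒ h·k2=z(1+1/2z)y_n
  y_{n+1}/y_n = 1 − 4/15z + 19/15z(1+1/2z) = 1 + z + 19/30z²
  R(z) = 1 + z + 19/30z².

Boundary: |R(x)|=1, x<0.
x=-1.74: |R|=1.1775
R=1: x+19/30x²=0 ⇒ x=−30/19=-1.5789; min R=1−1/(4·19/30)=0.6053>−1
Confirm numerically:
  x=-0.892: |R|=0.61192 <1
  x=-0.853: |R|=0.60782 <1
  x=-0.821: |R|=0.60589 <1
  x=-1.702: |R|=1.13264 >1
  x=-1.689: |R|=1.11772 >1
So |R|<1 on (-1.5789, 0).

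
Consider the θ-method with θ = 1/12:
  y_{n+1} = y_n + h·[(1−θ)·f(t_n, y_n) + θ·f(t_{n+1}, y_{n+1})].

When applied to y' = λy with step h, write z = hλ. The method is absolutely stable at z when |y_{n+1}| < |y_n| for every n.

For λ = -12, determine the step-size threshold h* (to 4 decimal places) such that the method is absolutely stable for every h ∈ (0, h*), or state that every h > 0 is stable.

Set f=λy, z=hλ:
  y_{n+1} = y_n + z·[11/12·y_n + 1/12·y_{n+1}] ⇒ (1 − 1/12z)y_{n+1} = (1 + 11/12z)y_n
  Hence R(z) = (1 + 11/12z)/(1 − 1/12z).

Find x<0 with |R(x)|<1.
x=-1.67: |R|=0.4660
R=−1: 1+11/12x = −1+1/12x ⇒ -5/6x=2 ⇒ x=2/(-5/6)=-2.4000
Confirm numerically:
  x=-1.941: |R|=0.67076 <1
  x=-1.142: |R|=0.04276 <1
  x=-0.966: |R|=0.10597 <1
  x=-2.742: |R|=1.23199 >1
  x=-2.655: |R|=1.17400 >1
Stable set (-2.4000, 0).

(-2.4000,0); λ=-12 ⇒ h* = (12/5)/12 = 0.2000.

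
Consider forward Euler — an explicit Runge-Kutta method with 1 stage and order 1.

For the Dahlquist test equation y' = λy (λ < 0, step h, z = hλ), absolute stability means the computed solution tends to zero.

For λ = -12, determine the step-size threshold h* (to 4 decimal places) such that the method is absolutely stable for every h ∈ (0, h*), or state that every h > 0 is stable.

Test eqn y'=λy, z=hλ:
  order 1, 1-stage ⇒ R(z)=1+z
  (e.g. R(-0.33)=0.67000, |R|=0.67000)

Need |R(x)|<1, x<0.
x=-0.33: |R|=0.6700
|R(-1.74)|=0.7400 |R(-1.16)|=0.1600 |R(-0.7)|=0.3000
Bisect:
  x_lo=-2.3298 |R|=1.3298  x_hi=-0.0773 |R|=0.9227
  mid=-1.20355 |R|=0.20355 →hi
  mid=-1.76668 |R|=0.76668 →hi
  mid=-2.04824 |R|=1.04824 →lo
  mid=-1.90746 |R|=0.90746 →hi
  mid=-1.97785 |R|=0.97785 →hi
  mid=-2.01304 |R|=1.01304 →lo
  mid=-1.99544 |R|=0.99544 →hi
  mid=-2.00424 |R|=1.00424 →lo
  mid=-1.99984 |R|=0.99984 →hi
  mid=-2.00204 |R|=1.00204 →lo
  ...
  [-2.00012,-1.99998] ⇒ x*=-2.0000
Stable set (-2.0000, 0).

(-2.0000,0); λ=-12 ⇒ h* = 0.1667.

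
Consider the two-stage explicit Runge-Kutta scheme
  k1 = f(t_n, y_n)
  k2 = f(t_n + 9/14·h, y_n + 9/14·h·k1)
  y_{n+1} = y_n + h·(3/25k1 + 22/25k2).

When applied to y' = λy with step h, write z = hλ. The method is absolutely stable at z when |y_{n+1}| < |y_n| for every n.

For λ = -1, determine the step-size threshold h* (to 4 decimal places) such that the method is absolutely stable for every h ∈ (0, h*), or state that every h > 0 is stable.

(-1.7677,0); λ=-1 ⇒ h* = (175/99)/1 = 1.7677.

Test eqn y'=λy, z=hλ:
  k1=λy_n ⇒ h·k1=z·y_n;  k2=λ(1+9/14z)y_n ⇒ h·k2=z(1+9/14z)y_n
  y_{n+1}/y_n = 1 + 3/25z + 22/25z(1+9/14z) = 1 + z + 99/175z²
  Hence R(z) = 1 + z + 99/175z².

Solve |R(x)|<1 on ℝ⁻.
x=-1.54: |R|=0.8016
R=1: x+99/175x²=0 ⇒ x=−175/99=-1.7677; min R=1−1/(4·99/175)=0.5581>−1
Confirm numerically:
  x=-1.582: |R|=0.83383 <1
  x=-1.498: |R|=0.77147 <1
  x=-0.863: |R|=0.55833 <1
  x=-2.134: |R|=1.44224 >1
  x=-2.042: |R|=1.31690 >1
  x=-1.926: |R|=1.17250 >1
So |R|<1 on (-1.7677, 0).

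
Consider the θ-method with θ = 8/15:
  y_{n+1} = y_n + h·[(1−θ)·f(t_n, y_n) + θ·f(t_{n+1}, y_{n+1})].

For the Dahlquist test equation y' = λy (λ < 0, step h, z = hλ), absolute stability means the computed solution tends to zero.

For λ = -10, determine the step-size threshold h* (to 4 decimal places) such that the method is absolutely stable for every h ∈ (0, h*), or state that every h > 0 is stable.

(−∞, 0) — no finite endpoint. Any h>0 works for λ=-10.

On y'=λy, z=hλ:
  y_{n+1} = y_n + z·[7/15·y_n + 8/15·y_{n+1}] ⇒ (1 − 8/15z)y_{n+1} = (1 + 7/15z)y_n
  Hence R(z) = (1 + 7/15z)/(1 − 8/15z).

Boundary: |R(x)|=1, x<0.
x=-1.64: |R|=0.1252
x=-2: |R|=0.0323
x=-10: |R|=0.5789
x=-100: |R|=0.8405
θ=8/15≥1/2 ⇒ |1+7/15x|<|1−8/15x| ∀x<0 ⇒ stable on all of ℝ⁻.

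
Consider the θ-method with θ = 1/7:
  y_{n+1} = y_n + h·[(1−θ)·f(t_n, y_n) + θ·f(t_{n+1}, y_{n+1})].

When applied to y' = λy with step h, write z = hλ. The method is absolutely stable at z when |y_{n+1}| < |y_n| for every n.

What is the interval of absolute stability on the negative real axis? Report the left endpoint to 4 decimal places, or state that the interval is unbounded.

Set f=λy, z=hλ:
  y_{n+1} = y_n + z·[6/7·y_n + 1/7·y_{n+1}] ⇒ (1 − 1/7z)y_{n+1} = (1 + 6/7z)y_n
  so R(z) = (1 + 6/7z)/(1 − 1/7z).

Solve |R(x)|<1 on ℝ⁻.
x=-0.4: |R|=0.6216
R=−1: 1+6/7x = −1+1/7x ⇒ -5/7x=2 ⇒ x=2/(-5/7)=-2.8000
Confirm numerically:
  x=-2.593: |R|=0.89211 <1
  x=-2.045: |R|=0.58264 <1
  x=-2.041: |R|=0.58025 <1
  x=-1.963: |R|=0.53308 <1
  x=-3.072: |R|=1.13503 >1
  x=-3.067: |R|=1.13261 >1
So |R|<1 on (-2.8000, 0).

z∈(-2.8000,0).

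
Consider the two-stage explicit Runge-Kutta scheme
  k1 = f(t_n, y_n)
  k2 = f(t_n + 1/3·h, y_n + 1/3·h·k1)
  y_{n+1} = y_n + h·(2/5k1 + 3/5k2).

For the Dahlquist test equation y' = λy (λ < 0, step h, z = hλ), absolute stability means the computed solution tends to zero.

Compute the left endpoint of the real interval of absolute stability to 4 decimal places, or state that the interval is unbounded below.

z* = -5.0000.

On y'=λy, z=hλ:
  k1=λy_n ⇒ h·k1=z·y_n;  k2=λ(1+1/3z)y_n ⇒ h·k2=z(1+1/3z)y_n
  y_{n+1}/y_n = 1 + 2/5z + 3/5z(1+1/3z) = 1 + z + 1/5z²
  R(z) = 1 + z + 1/5z².

Find x<0 with |R(x)|<1.
x=-1.12: |R|=0.1309
R=1: x+1/5x²=0 ⇒ x=−5=-5.0000; min R=1−1/(4·1/5)=-0.2500>−1
Confirm numerically:
  x=-4.729: |R|=0.74369 <1
  x=-3.531: |R|=0.03741 <1
  x=-3.264: |R|=0.13326 <1
  x=-5.219: |R|=1.22859 >1
  x=-5.216: |R|=1.22533 >1
Interval (-5.0000, 0).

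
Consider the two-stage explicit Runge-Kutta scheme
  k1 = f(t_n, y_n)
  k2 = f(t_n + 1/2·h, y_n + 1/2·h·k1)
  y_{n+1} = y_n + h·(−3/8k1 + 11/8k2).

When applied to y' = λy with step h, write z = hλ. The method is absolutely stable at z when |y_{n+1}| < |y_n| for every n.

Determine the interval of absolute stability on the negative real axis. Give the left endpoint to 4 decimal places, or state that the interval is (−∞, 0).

z∈(-1.4545,0).

Set f=λy, z=hλ:
  k1=λy_n ⇒ h·k1=z·y_n;  k2=λ(1+1/2z)y_n ⇒ h·k2=z(1+1/2z)y_n
  y_{n+1}/y_n = 1 − 3/8z + 11/8z(1+1/2z) = 1 + z + 11/16z²
  R(z) = 1 + z + 11/16z².

Solve |R(x)|<1 on ℝ⁻.
x=-0.58: |R|=0.6513
R=1: x+11/16x²=0 ⇒ x=−16/11=-1.4545; min R=1−1/(4·11/16)=0.6364>−1
Confirm numerically:
  x=-1.333: |R|=0.88861 <1
  x=-0.695: |R|=0.63708 <1
  x=-0.621: |R|=0.64413 <1
  x=-1.905: |R|=1.58995 >1
  x=-1.681: |R|=1.26171 >1
  x=-1.570: |R|=1.12462 >1
Stable set (-1.4545, 0).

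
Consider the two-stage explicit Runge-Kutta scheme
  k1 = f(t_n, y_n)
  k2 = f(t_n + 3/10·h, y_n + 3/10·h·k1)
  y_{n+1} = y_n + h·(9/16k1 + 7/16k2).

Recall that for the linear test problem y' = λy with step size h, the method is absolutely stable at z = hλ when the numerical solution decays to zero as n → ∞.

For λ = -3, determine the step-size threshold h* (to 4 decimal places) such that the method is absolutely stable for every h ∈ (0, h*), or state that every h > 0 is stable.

(-7.6190,0); λ=-3 ⇒ h* = (160/21)/3 = 2.5397.

Set f=λy, z=hλ:
  k1=λy_n ⇒ h·k1=z·y_n;  k2=λ(1+3/10z)y_n ⇒ h·k2=z(1+3/10z)y_n
  y_{n+1}/y_n = 1 + 9/16z + 7/16z(1+3/10z) = 1 + z + 21/160z²
  Hence R(z) = 1 + z + 21/160z².

Find x<0 with |R(x)|<1.
x=-0.71: |R|=0.3562
R=1: x+21/160x²=0 ⇒ x=−160/21=-7.6190; min R=1−1/(4·21/160)=-0.9048>−1
Confirm numerically:
  x=-7.510: |R|=0.89251 <1
  x=-7.083: |R|=0.50167 <1
  x=-6.436: |R|=0.00065 <1
  x=-4.834: |R|=0.76701 <1
  x=-8.148: |R|=1.56567 >1
  x=-8.137: |R|=1.55316 >1
  x=-7.952: |R|=1.34750 >1
Stable set (-7.6190, 0).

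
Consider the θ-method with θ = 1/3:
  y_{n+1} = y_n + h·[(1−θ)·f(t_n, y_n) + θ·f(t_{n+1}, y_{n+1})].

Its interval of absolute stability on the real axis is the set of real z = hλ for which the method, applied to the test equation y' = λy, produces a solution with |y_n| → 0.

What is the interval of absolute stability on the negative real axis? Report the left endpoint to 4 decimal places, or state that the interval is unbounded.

With y'=λy (z=hλ):
  y_{n+1} = y_n + z·[2/3·y_n + 1/3·y_{n+1}] ⇒ (1 − 1/3z)y_{n+1} = (1 + 2/3z)y_n
  so R(z) = (1 + 2/3z)/(1 − 1/3z).

Find x<0 with |R(x)|<1.
x=-0.67: |R|=0.4523
R=−1: 1+2/3x = −1+1/3x ⇒ -1/3x=2 ⇒ x=2/(-1/3)=-6.0000
Confirm numerically:
  x=-5.652: |R|=0.95978 <1
  x=-2.944: |R|=0.48587 <1
  x=-2.826: |R|=0.45520 <1
  x=-2.571: |R|=0.38449 <1
  x=-6.590: |R|=1.06152 >1
  x=-6.104: |R|=1.01142 >1
  x=-6.090: |R|=1.00990 >1
Stable set (-6.0000, 0).

(-6.0000, 0).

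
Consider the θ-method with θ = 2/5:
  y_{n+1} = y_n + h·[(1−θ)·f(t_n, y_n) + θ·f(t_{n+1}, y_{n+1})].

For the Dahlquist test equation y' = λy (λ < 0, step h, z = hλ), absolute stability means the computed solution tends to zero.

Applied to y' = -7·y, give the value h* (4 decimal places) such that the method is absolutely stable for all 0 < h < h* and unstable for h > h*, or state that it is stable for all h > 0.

(-10.0000,0); λ=-7 ⇒ h* = (10)/7 = 1.4286.

On y'=λy, z=hλ:
  y_{n+1} = y_n + z·[3/5·y_n + 2/5·y_{n+1}] ⇒ (1 − 2/5z)y_{n+1} = (1 + 3/5z)y_n
  R(z) = (1 + 3/5z)/(1 − 2/5z).

Solve |R(x)|<1 on ℝ⁻.
x=-1.26: |R|=0.1622
R=−1: 1+3/5x = −1+2/5x ⇒ -1/5x=2 ⇒ x=2/(-1/5)=-10.0000
Confirm numerically:
  x=-8.859: |R|=0.94978 <1
  x=-4.948: |R|=0.66085 <1
  x=-4.854: |R|=0.65012 <1
  x=-10.402: |R|=1.01558 >1
  x=-10.336: |R|=1.01309 >1
Stable set (-10.0000, 0).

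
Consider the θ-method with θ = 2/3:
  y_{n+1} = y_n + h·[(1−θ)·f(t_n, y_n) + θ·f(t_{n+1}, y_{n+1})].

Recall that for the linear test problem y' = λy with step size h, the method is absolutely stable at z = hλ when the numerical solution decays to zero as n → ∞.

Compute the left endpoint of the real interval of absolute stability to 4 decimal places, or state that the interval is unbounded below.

Test eqn y'=λy, z=hλ:
  y_{n+1} = y_n + z·[1/3·y_n + 2/3·y_{n+1}] ⇒ (1 − 2/3z)y_{n+1} = (1 + 1/3z)y_n
  R(z) = (1 + 1/3z)/(1 − 2/3z).

Need |R(x)|<1, x<0.
x=-0.89: |R|=0.4414
x=-2: |R|=0.1429
x=-10: |R|=0.3043
x=-100: |R|=0.4778
θ=2/3≥1/2 ⇒ |1+1/3x|<|1−2/3x| ∀x<0 ⇒ stable on all of ℝ⁻.

interval (−∞, 0).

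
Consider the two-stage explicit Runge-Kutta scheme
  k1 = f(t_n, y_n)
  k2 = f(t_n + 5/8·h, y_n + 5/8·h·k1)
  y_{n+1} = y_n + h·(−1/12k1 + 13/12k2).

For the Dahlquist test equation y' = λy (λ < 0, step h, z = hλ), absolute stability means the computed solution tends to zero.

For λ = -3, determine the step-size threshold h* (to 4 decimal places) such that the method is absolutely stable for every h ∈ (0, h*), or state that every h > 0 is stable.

(-1.4769,0); λ=-3 ⇒ h* = (96/65)/3 = 0.4923.

On y'=λy, z=hλ:
  k1=λy_n ⇒ h·k1=z·y_n;  k2=λ(1+5/8z)y_n ⇒ h·k2=z(1+5/8z)y_n
  y_{n+1}/y_n = 1 − 1/12z + 13/12z(1+5/8z) = 1 + z + 65/96z²
  so R(z) = 1 + z + 65/96z².

Need |R(x)|<1, x<0.
x=-1.08: |R|=0.7098
R=1: x+65/96x²=0 ⇒ x=−96/65=-1.4769; min R=1−1/(4·65/96)=0.6308>−1
Confirm numerically:
  x=-1.248: |R|=0.80656 <1
  x=-0.897: |R|=0.64779 <1
  x=-0.646: |R|=0.63656 <1
  x=-1.859: |R|=1.48092 >1
  x=-1.815: |R|=1.41546 >1
  x=-1.526: |R|=1.05071 >1
So |R|<1 on (-1.4769, 0).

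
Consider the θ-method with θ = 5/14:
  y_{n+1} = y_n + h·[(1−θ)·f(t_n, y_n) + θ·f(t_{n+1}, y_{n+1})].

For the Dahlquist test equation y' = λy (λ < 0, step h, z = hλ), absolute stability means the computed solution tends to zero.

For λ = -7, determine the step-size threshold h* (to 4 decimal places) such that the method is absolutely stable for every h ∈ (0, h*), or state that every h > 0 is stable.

(-7.0000,0); λ=-7 ⇒ h* = (7)/7 = 1.0000.

Set f=λy, z=hλ:
  y_{n+1} = y_n + z·[9/14·y_n + 5/14·y_{n+1}] ⇒ (1 − 5/14z)y_{n+1} = (1 + 9/14z)y_n
  so R(z) = (1 + 9/14z)/(1 − 5/14z).

Solve |R(x)|<1 on ℝ⁻.
x=-1.58: |R|=0.0100
R=−1: 1+9/14x = −1+5/14x ⇒ -2/7x=2 ⇒ x=2/(-2/7)=-7.0000
Confirm numerically:
  x=-6.947: |R|=0.99565 <1
  x=-6.632: |R|=0.96879 <1
  x=-2.954: |R|=0.43747 <1
  x=-7.342: |R|=1.02698 >1
  x=-7.324: |R|=1.02560 >1
  x=-7.072: |R|=1.00583 >1
Interval (-7.0000, 0).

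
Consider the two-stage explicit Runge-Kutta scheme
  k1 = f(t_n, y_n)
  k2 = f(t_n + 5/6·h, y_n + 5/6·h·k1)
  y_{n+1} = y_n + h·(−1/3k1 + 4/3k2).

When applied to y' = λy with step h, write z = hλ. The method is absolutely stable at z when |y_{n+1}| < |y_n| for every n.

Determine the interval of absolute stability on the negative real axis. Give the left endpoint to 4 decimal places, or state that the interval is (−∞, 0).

Set f=λy, z=hλ:
  k1=λy_n ⇒ h·k1=z·y_n;  k2=λ(1+5/6z)y_n ⇒ h·k2=z(1+5/6z)y_n
  y_{n+1}/y_n = 1 − 1/3z + 4/3z(1+5/6z) = 1 + z + 10/9z²
  Hence R(z) = 1 + z + 10/9z².

Need |R(x)|<1, x<0.
x=-1.67: |R|=2.4288
R=1: x+10/9x²=0 ⇒ x=−9/10=-0.9000; min R=1−1/(4·10/9)=0.7750>−1
Confirm numerically:
  x=-0.761: |R|=0.88247 <1
  x=-0.753: |R|=0.87701 <1
  x=-0.733: |R|=0.86399 <1
  x=-0.667: |R|=0.82732 <1
  x=-1.101: |R|=1.24589 >1
  x=-1.031: |R|=1.15007 >1
Interval (-0.9000, 0).

z∈(-0.9000,0).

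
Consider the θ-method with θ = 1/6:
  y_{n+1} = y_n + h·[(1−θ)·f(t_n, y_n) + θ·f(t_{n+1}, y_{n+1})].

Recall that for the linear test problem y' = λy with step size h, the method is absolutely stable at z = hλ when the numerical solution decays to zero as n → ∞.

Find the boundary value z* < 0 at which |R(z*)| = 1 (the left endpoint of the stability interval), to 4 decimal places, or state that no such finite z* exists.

z* = -3.0000.

On y'=λy, z=hλ:
  y_{n+1} = y_n + z·[5/6·y_n + 1/6·y_{n+1}] ⇒ (1 − 1/6z)y_{n+1} = (1 + 5/6z)y_n
  Hence R(z) = (1 + 5/6z)/(1 − 1/6z).

Solve |R(x)|<1 on ℝ⁻.
x=-0.44: |R|=0.5901
R=−1: 1+5/6x = −1+1/6x ⇒ -2/3x=2 ⇒ x=2/(-2/3)=-3.0000
Confirm numerically:
  x=-2.408: |R|=0.71836 <1
  x=-1.726: |R|=0.34041 <1
  x=-1.625: |R|=0.27869 <1
  x=-3.399: |R|=1.16981 >1
  x=-3.069: |R|=1.03043 >1
Stable set (-3.0000, 0).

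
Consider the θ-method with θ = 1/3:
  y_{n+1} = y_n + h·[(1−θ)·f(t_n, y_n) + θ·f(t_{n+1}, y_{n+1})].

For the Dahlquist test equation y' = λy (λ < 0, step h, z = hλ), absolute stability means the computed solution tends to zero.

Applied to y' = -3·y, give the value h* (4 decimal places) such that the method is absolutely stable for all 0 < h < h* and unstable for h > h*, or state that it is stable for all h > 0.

(-6.0000,0); λ=-3 ⇒ h* = (6)/3 = 2.0000.

On y'=λy, z=hλ:
  y_{n+1} = y_n + z·[2/3·y_n + 1/3·y_{n+1}] ⇒ (1 − 1/3z)y_{n+1} = (1 + 2/3z)y_n
  R(z) = (1 + 2/3z)/(1 − 1/3z).

Find x<0 with |R(x)|<1.
x=-1.54: |R|=0.0176
R=−1: 1+2/3x = −1+1/3x ⇒ -1/3x=2 ⇒ x=2/(-1/3)=-6.0000
Confirm numerically:
  x=-5.273: |R|=0.91212 <1
  x=-5.081: |R|=0.88628 <1
  x=-3.740: |R|=0.66469 <1
  x=-6.574: |R|=1.05995 >1
  x=-6.416: |R|=1.04418 >1
  x=-6.220: |R|=1.02386 >1
Interval (-6.0000, 0).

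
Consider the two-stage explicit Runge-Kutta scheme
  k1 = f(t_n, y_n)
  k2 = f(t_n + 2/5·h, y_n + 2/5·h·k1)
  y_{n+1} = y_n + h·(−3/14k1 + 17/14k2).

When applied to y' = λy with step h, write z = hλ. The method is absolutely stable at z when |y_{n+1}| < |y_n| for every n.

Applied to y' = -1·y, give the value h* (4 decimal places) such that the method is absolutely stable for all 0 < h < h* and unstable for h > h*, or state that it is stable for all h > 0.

(-2.0588,0); λ=-1 ⇒ h* = (35/17)/1 = 2.0588.

Test eqn y'=λy, z=hλ:
  k1=λy_n ⇒ h·k1=z·y_n;  k2=λ(1+2/5z)y_n ⇒ h·k2=z(1+2/5z)y_n
  y_{n+1}/y_n = 1 − 3/14z + 17/14z(1+2/5z) = 1 + z + 17/35z²
  so R(z) = 1 + z + 17/35z².

Boundary: |R(x)|=1, x<0.
x=-1.16: |R|=0.4936
R=1: x+17/35x²=0 ⇒ x=−35/17=-2.0588; min R=1−1/(4·17/35)=0.4853>−1
Confirm numerically:
  x=-1.987: |R|=0.93068 <1
  x=-1.595: |R|=0.64067 <1
  x=-1.057: |R|=0.48566 <1
  x=-2.406: |R|=1.40572 >1
  x=-2.316: |R|=1.28930 >1
Interval (-2.0588, 0).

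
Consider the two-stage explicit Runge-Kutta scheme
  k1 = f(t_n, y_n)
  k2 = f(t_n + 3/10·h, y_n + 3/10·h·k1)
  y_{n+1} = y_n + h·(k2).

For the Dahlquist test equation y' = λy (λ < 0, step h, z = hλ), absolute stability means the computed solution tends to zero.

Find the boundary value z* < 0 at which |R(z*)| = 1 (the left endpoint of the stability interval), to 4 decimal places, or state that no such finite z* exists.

z* = -3.3333.

Test eqn y'=λy, z=hλ:
  k1=λy_n ⇒ h·k1=z·y_n;  k2=λ(1+3/10z)y_n ⇒ h·k2=z(1+3/10z)y_n
  y_{n+1}/y_n = 1 + z(1+3/10z) = 1 + z + 3/10z²
  ⇒ R(z) = 1 + z + 3/10z².

Need |R(x)|<1, x<0.
x=-0.38: |R|=0.6633
R=1: x+3/10x²=0 ⇒ x=−10/3=-3.3333; min R=1−1/(4·3/10)=0.1667>−1
Confirm numerically:
  x=-2.606: |R|=0.43137 <1
  x=-2.575: |R|=0.41419 <1
  x=-1.431: |R|=0.18333 <1
  x=-3.805: |R|=1.53841 >1
  x=-3.791: |R|=1.52050 >1
So |R|<1 on (-3.3333, 0).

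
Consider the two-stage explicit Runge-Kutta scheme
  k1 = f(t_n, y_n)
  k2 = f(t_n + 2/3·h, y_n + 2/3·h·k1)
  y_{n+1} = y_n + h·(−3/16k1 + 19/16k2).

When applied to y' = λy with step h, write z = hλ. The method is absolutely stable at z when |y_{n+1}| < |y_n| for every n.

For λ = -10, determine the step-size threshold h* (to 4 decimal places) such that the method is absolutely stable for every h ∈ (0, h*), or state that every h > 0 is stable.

Set f=λy, z=hλ:
  k1=λy_n ⇒ h·k1=z·y_n;  k2=λ(1+2/3z)y_n ⇒ h·k2=z(1+2/3z)y_n
  y_{n+1}/y_n = 1 − 3/16z + 19/16z(1+2/3z) = 1 + z + 19/24z²
  so R(z) = 1 + z + 19/24z².

Find x<0 with |R(x)|<1.
x=-0.94: |R|=0.7595
R=1: x+19/24x²=0 ⇒ x=−24/19=-1.2632; min R=1−1/(4·19/24)=0.6842>−1
Confirm numerically:
  x=-1.095: |R|=0.85423 <1
  x=-0.975: |R|=0.77758 <1
  x=-0.937: |R|=0.75806 <1
  x=-0.898: |R|=0.74040 <1
  x=-1.587: |R|=1.40687 >1
  x=-1.496: |R|=1.27576 >1
Stable set (-1.2632, 0).

(-1.2632,0); λ=-10 ⇒ h* = (24/19)/10 = 0.1263.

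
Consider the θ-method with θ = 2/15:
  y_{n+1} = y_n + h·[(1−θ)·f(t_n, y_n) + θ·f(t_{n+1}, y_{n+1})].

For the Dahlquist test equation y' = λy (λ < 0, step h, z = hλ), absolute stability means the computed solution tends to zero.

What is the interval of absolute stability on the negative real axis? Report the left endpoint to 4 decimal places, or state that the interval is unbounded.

Set f=λy, z=hλ:
  y_{n+1} = y_n + z·[13/15·y_n + 2/15·y_{n+1}] ⇒ (1 − 2/15z)y_{n+1} = (1 + 13/15z)y_n
  R(z) = (1 + 13/15z)/(1 − 2/15z).

Find x<0 with |R(x)|<1.
x=-1.19: |R|=0.0270
R=−1: 1+13/15x = −1+2/15x ⇒ -11/15x=2 ⇒ x=2/(-11/15)=-2.7273
Confirm numerically:
  x=-2.015: |R|=0.58828 <1
  x=-1.426: |R|=0.19819 <1
  x=-1.288: |R|=0.09923 <1
  x=-1.155: |R|=0.00087 <1
  x=-3.220: |R|=1.25280 >1
  x=-3.171: |R|=1.22870 >1
  x=-2.772: |R|=1.02395 >1
Interval (-2.7273, 0).

(-2.7273, 0).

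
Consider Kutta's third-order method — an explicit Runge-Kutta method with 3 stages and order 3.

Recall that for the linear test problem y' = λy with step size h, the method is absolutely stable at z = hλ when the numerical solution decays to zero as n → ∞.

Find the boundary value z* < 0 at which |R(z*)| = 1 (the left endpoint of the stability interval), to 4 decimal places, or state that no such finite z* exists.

z* = -2.5127.

Test eqn y'=λy, z=hλ:
  order 3, 3-stage ⇒ R(z)=1+z+z^2/2+z^3/6
  (e.g. R(-0.33)=0.71846, |R|=0.71846)

Find x<0 with |R(x)|<1.
x=-0.33: |R|=0.7185
|R(-2.59)|=1.1316 |R(-1.13)|=0.2680 |R(-0.72)|=0.4770
Bisect:
  x_lo=-3.2389 |R|=2.6565  x_hi=-0.0697 |R|=0.9327
  mid=-1.65427 |R|=0.04048 →hi
  mid=-2.44658 |R|=0.89447 →hi
  mid=-2.84273 |R|=1.63091 →lo
  mid=-2.64465 |R|=1.23043 →lo
  mid=-2.54562 |R|=1.05487 →lo
  mid=-2.49610 |R|=0.97284 →hi
  mid=-2.52086 |R|=1.01339 →lo
  mid=-2.50848 |R|=0.99300 →hi
  mid=-2.51467 |R|=1.00316 →lo
  mid=-2.51157 |R|=0.99807 →hi
  ...
  [-2.51293,-2.51273] ⇒ x*=-2.5127
Stable set (-2.5127, 0).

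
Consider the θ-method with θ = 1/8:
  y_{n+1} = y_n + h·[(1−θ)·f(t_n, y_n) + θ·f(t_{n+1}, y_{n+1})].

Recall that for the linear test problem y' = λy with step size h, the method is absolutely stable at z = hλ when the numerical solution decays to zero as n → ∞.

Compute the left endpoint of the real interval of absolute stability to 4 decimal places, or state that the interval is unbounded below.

z* = -2.6667.

With y'=λy (z=hλ):
  y_{n+1} = y_n + z·[7/8·y_n + 1/8·y_{n+1}] ⇒ (1 − 1/8z)y_{n+1} = (1 + 7/8z)y_n
  R(z) = (1 + 7/8z)/(1 − 1/8z).

Need |R(x)|<1, x<0.
x=-0.37: |R|=0.6464
R=−1: 1+7/8x = −1+1/8x ⇒ -3/4x=2 ⇒ x=2/(-3/4)=-2.6667
Confirm numerically:
  x=-2.056: |R|=0.63564 <1
  x=-1.893: |R|=0.53078 <1
  x=-1.688: |R|=0.39389 <1
  x=-1.687: |R|=0.39321 <1
  x=-3.178: |R|=1.27447 >1
  x=-2.802: |R|=1.07517 >1
Stable set (-2.6667, 0).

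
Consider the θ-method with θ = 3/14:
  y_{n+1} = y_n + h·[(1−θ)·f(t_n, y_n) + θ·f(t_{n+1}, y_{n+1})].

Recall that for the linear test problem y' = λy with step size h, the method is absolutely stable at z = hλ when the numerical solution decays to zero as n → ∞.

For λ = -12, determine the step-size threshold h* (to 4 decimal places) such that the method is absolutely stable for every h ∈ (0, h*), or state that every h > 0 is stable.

On y'=λy, z=hλ:
  y_{n+1} = y_n + z·[11/14·y_n + 3/14·y_{n+1}] ⇒ (1 − 3/14z)y_{n+1} = (1 + 11/14z)y_n
  so R(z) = (1 + 11/14z)/(1 − 3/14z).

Find x<0 with |R(x)|<1.
x=-0.64: |R|=0.4372
R=−1: 1+11/14x = −1+3/14x ⇒ -4/7x=2 ⇒ x=2/(-4/7)=-3.5000
Confirm numerically:
  x=-3.307: |R|=0.93545 <1
  x=-3.076: |R|=0.85397 <1
  x=-1.899: |R|=0.34975 <1
  x=-1.854: |R|=0.32686 <1
  x=-3.967: |R|=1.14424 >1
  x=-3.630: |R|=1.04178 >1
Stable set (-3.5000, 0).

(-3.5000,0); λ=-12 ⇒ h* = (7/2)/12 = 0.2917.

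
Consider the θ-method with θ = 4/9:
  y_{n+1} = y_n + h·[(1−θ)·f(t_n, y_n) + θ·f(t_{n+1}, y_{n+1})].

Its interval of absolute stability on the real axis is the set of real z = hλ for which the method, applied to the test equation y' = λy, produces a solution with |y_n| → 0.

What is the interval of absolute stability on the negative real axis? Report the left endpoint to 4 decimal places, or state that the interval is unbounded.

(-18.0000, 0).

On y'=λy, z=hλ:
  y_{n+1} = y_n + z·[5/9·y_n + 4/9·y_{n+1}] ⇒ (1 − 4/9z)y_{n+1} = (1 + 5/9z)y_n
  ⇒ R(z) = (1 + 5/9z)/(1 − 4/9z).

Solve |R(x)|<1 on ℝ⁻.
x=-1.09: |R|=0.2657
R=−1: 1+5/9x = −1+4/9x ⇒ -1/9x=2 ⇒ x=2/(-1/9)=-18.0000
Confirm numerically:
  x=-15.616: |R|=0.96664 <1
  x=-14.650: |R|=0.95044 <1
  x=-8.545: |R|=0.78103 <1
  x=-7.736: |R|=0.74304 <1
  x=-18.599: |R|=1.00718 >1
  x=-18.561: |R|=1.00674 >1
  x=-18.320: |R|=1.00389 >1
Interval (-18.0000, 0).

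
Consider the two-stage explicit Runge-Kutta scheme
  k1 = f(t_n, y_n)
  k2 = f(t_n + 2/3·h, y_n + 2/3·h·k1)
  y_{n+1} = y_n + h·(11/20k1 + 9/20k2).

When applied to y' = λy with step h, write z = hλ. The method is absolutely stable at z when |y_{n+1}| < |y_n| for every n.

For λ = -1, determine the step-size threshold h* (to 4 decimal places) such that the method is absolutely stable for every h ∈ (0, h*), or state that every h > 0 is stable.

(-3.3333,0); λ=-1 ⇒ h* = (10/3)/1 = 3.3333.

With y'=λy (z=hλ):
  k1=λy_n ⇒ h·k1=z·y_n;  k2=λ(1+2/3z)y_n ⇒ h·k2=z(1+2/3z)y_n
  y_{n+1}/y_n = 1 + 11/20z + 9/20z(1+2/3z) = 1 + z + 3/10z²
  Hence R(z) = 1 + z + 3/10z².

Need |R(x)|<1, x<0.
x=-0.52: |R|=0.5611
R=1: x+3/10x²=0 ⇒ x=−10/3=-3.3333; min R=1−1/(4·3/10)=0.1667>−1
Confirm numerically:
  x=-2.777: |R|=0.53652 <1
  x=-2.638: |R|=0.44971 <1
  x=-2.086: |R|=0.21942 <1
  x=-1.466: |R|=0.17875 <1
  x=-3.910: |R|=1.67643 >1
  x=-3.395: |R|=1.06281 >1
Stable set (-3.3333, 0).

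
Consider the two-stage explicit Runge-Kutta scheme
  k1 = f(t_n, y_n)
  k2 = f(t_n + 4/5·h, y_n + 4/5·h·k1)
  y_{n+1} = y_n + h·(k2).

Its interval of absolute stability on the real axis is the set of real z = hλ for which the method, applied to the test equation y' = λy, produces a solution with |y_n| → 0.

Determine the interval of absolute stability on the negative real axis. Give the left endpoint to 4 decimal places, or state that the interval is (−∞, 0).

z∈(-1.2500,0).

With y'=λy (z=hλ):
  k1=λy_n ⇒ h·k1=z·y_n;  k2=λ(1+4/5z)y_n ⇒ h·k2=z(1+4/5z)y_n
  y_{n+1}/y_n = 1 + z(1+4/5z) = 1 + z + 4/5z²
  ⇒ R(z) = 1 + z + 4/5z².

Need |R(x)|<1, x<0.
x=-0.35: |R|=0.7480
R=1: x+4/5x²=0 ⇒ x=−5/4=-1.2500; min R=1−1/(4·4/5)=0.6875>−1
Confirm numerically:
  x=-1.134: |R|=0.89476 <1
  x=-0.758: |R|=0.70165 <1
  x=-0.618: |R|=0.68754 <1
  x=-1.495: |R|=1.29302 >1
  x=-1.452: |R|=1.23464 >1
Stable set (-1.2500, 0).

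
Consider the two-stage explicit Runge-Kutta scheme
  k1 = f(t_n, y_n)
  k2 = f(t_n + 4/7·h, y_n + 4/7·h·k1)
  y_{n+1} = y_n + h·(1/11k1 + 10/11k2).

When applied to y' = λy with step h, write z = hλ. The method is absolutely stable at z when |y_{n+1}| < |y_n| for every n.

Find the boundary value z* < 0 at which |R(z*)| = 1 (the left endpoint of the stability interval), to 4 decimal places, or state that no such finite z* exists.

Set f=λy, z=hλ:
  k1=λy_n ⇒ h·k1=z·y_n;  k2=λ(1+4/7z)y_n ⇒ h·k2=z(1+4/7z)y_n
  y_{n+1}/y_n = 1 + 1/11z + 10/11z(1+4/7z) = 1 + z + 40/77z²
  Hence R(z) = 1 + z + 40/77z².

Need |R(x)|<1, x<0.
x=-1.3: |R|=0.5779
R=1: x+40/77x²=0 ⇒ x=−77/40=-1.9250; min R=1−1/(4·40/77)=0.5188>−1
Confirm numerically:
  x=-1.376: |R|=0.60757 <1
  x=-1.372: |R|=0.60586 <1
  x=-0.862: |R|=0.52400 <1
  x=-2.309: |R|=1.46060 >1
  x=-2.102: |R|=1.19327 >1
Stable set (-1.9250, 0).

z* = -1.9250.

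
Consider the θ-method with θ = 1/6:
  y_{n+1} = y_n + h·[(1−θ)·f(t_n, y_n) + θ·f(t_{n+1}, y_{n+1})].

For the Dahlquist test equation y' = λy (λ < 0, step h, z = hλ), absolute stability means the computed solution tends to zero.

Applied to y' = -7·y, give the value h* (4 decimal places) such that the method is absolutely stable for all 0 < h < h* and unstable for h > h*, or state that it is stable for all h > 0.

On y'=λy, z=hλ:
  y_{n+1} = y_n + z·[5/6·y_n + 1/6·y_{n+1}] ⇒ (1 − 1/6z)y_{n+1} = (1 + 5/6z)y_n
  R(z) = (1 + 5/6z)/(1 − 1/6z).

Solve |R(x)|<1 on ℝ⁻.
x=-1.74: |R|=0.3488
R=−1: 1+5/6x = −1+1/6x ⇒ -2/3x=2 ⇒ x=2/(-2/3)=-3.0000
Confirm numerically:
  x=-2.439: |R|=0.73409 <1
  x=-1.961: |R|=0.47796 <1
  x=-1.613: |R|=0.27125 <1
  x=-3.295: |R|=1.12695 >1
  x=-3.224: |R|=1.09714 >1
Stable set (-3.0000, 0).

(-3.0000,0); λ=-7 ⇒ h* = (3)/7 = 0.4286.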